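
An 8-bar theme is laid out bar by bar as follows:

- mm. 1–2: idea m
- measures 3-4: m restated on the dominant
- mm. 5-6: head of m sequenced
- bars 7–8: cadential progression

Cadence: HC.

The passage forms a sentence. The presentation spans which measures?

measures 1–4

The presentation of a sentence is the basic idea (mm. 1-2) plus its repetition (measures 3-4); the presentation is therefore mm. 1-4.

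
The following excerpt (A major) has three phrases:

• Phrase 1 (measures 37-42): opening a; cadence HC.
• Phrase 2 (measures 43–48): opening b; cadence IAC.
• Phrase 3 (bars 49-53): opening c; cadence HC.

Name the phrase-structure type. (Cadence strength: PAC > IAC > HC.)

phrase group

The final phrase closes with a half cadence, which is not stronger than the preceding imperfect authentic cadence; the 3 phrases lack an overall antecedent–consequent design and so form a phrase group.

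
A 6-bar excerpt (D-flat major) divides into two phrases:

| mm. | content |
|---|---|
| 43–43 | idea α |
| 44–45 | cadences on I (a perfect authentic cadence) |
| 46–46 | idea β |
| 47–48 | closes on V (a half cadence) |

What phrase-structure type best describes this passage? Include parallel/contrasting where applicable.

The second phrase closes with a half cadence, which is not stronger than the first phrase's perfect authentic cadence; without a weak→strong cadential pair there is no antecedent–consequent relationship, so this is a phrase group rather than a period.

phrase group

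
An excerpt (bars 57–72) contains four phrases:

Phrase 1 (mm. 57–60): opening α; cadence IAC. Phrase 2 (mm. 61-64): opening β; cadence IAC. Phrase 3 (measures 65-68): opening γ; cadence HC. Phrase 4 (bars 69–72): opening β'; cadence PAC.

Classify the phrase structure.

contrasting double period

Four phrases in two halves: the first half (mm. 57–64) ends with an imperfect authentic cadence, the second (bars 65-72) with a perfect authentic cadence — a large antecedent–consequent pair, i.e. a double period.
Phrase 3 begins with different material from phrase 1, making it contrasting.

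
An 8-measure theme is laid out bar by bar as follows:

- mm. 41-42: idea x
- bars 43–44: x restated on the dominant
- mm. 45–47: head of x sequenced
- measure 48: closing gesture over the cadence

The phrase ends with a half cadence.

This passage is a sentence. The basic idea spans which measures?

measures 41–42

The presentation of a sentence is the basic idea (bars 41-42) plus its repetition (bars 43-44); the basic idea is therefore mm. 41–42.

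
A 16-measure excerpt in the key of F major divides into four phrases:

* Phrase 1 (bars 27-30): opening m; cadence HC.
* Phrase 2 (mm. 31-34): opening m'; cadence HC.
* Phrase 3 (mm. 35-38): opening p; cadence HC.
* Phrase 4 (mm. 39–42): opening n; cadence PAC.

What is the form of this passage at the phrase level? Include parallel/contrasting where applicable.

Four phrases in two halves: the first half (bars 27-34) ends with a half cadence, the second (mm. 35–42) with a perfect authentic cadence — a large antecedent–consequent pair, i.e. a double period.
Phrase 3 begins with different material from phrase 1, making it contrasting.

contrasting double period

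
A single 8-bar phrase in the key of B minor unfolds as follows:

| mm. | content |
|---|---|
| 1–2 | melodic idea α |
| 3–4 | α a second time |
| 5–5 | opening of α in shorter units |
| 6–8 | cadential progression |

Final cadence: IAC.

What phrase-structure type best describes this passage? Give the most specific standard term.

sentence

Basic idea (measures 1–2) + its repetition (measures 3–4) form the presentation; fragmentation and cadence (bars 5–8) form the continuation — the 8-bar whole is a sentence.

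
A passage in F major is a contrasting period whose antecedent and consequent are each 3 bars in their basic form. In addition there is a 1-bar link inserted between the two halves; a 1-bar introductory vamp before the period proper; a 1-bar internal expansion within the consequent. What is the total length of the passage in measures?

9 measures

Basic contrasting period: 3 + 3 = 6 bars.
6 (basic form) + 1 (link) + 1 (introduction) + 1 (internal expansion) = 9.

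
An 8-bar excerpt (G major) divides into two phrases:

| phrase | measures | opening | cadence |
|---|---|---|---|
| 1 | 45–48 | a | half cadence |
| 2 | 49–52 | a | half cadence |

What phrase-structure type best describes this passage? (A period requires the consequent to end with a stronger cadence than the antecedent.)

Both phrases have the same opening (a) and the same cadence (half cadence): the second is a restatement, not a consequent, so this is a repeated phrase rather than a period.

repeated phrase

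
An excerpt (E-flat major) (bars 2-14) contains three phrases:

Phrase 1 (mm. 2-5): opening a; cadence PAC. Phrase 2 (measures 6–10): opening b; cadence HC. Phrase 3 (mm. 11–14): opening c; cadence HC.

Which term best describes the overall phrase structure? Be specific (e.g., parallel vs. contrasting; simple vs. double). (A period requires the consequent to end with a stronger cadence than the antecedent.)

phrase group

The final phrase closes with a half cadence, which is not stronger than the preceding half cadence; the 3 phrases lack an overall antecedent–consequent design and so form a phrase group.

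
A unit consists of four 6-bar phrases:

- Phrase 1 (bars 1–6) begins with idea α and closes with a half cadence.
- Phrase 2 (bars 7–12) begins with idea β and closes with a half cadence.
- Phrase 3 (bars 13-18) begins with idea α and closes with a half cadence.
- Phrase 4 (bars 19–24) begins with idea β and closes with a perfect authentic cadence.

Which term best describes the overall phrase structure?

parallel double period

Four phrases in two halves: the first half (mm. 1–12) ends with a half cadence, the second (measures 13–24) with a perfect authentic cadence — a large antecedent–consequent pair, i.e. a double period.
Phrase 3 begins with the same material as phrase 1, making it parallel.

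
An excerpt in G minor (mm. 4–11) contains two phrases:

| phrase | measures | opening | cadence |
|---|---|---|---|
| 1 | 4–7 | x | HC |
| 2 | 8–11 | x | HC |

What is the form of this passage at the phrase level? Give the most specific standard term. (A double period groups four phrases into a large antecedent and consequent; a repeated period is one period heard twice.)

Both phrases have the same opening (x) and the same cadence (half cadence): the second is a restatement, not a consequent, so this is a repeated phrase rather than a period.

repeated phrase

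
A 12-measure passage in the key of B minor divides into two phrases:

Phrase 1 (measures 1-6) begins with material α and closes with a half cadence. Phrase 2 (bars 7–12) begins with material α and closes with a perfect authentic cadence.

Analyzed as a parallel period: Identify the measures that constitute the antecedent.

measures 1–6

The antecedent is the phrase ending with the weaker cadence (half cadence, phrase 1) and the consequent the one ending more conclusively (perfect authentic cadence, phrase 2); the antecedent is bars 1–6.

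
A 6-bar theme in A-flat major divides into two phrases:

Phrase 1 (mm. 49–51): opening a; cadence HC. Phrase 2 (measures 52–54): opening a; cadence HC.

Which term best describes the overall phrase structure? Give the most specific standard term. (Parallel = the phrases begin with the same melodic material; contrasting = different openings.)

Both phrases have the same opening (a) and the same cadence (half cadence): the second is a restatement, not a consequent, so this is a repeated phrase rather than a period.

repeated phrase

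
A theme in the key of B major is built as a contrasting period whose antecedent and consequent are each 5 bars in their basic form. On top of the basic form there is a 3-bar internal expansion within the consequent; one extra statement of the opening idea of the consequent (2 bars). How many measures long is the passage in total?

15 measures

Basic contrasting period: 5 + 5 = 10 bars.
10 (basic form) + 3 (internal expansion) + 2 (extra statement) = 15.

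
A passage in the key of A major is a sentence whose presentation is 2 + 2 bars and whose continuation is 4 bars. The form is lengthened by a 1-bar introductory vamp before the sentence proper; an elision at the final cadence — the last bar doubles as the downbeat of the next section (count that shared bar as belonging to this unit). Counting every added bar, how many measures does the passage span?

Basic sentence: 2 + 2 + 4 = 8 bars.
8 (basic form) + 1 (introduction) = 9.
The elision shares a bar with the next section but does not change this unit's count.

9 measures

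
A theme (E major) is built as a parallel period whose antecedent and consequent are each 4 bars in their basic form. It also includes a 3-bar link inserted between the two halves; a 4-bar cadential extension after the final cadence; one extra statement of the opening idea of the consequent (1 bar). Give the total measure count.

16 measures

Basic parallel period: 4 + 4 = 8 bars.
8 (basic form) + 3 (link) + 4 (cadential extension) + 1 (extra statement) = 16.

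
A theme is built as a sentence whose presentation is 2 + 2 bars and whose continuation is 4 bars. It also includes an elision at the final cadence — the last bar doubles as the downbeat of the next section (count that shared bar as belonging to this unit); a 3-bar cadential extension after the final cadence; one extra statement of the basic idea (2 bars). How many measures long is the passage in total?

13 measures

Basic sentence: 2 + 2 + 4 = 8 bars.
8 (basic form) + 3 (cadential extension) + 2 (extra statement) = 13.
The elision shares a bar with the next section but does not change this unit's count.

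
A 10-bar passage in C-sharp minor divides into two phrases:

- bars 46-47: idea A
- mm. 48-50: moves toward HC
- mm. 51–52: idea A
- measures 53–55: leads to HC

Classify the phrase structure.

Both phrases have the same opening (A) and the same cadence (half cadence): the second is a restatement, not a consequent, so this is a repeated phrase rather than a period.

repeated phrase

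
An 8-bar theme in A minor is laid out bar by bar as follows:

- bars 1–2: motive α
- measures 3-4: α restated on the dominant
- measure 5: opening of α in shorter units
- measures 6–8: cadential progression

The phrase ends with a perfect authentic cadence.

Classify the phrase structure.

Basic idea (mm. 1–2) + its repetition (mm. 3–4) form the presentation; fragmentation and cadence (measures 5–8) form the continuation — the 8-bar whole is a sentence.

sentence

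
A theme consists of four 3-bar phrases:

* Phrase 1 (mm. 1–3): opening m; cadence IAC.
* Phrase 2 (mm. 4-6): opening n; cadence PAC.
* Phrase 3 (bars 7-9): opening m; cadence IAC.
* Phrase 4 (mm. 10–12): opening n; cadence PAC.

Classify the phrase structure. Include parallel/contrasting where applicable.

The cadence pattern IAC–PAC–IAC–PAC is weak–strong twice, and phrases 3–4 restate phrases 1–2: a period heard twice, not a double period (which would end weakly at phrase 2).

repeated period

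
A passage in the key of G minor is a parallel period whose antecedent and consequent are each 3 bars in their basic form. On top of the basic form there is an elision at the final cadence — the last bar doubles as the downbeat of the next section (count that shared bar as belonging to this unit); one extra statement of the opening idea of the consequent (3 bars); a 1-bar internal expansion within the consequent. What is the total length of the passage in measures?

10 measures

Basic parallel period: 3 + 3 = 6 bars.
6 (basic form) + 3 (extra statement) + 1 (internal expansion) = 10.
The elision shares a bar with the next section but does not change this unit's count.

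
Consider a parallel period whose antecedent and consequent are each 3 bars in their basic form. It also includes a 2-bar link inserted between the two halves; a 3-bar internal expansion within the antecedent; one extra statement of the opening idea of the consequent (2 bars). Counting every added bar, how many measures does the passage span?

13 measures

Basic parallel period: 3 + 3 = 6 bars.
6 (basic form) + 2 (link) + 3 (internal expansion) + 2 (extra statement) = 13.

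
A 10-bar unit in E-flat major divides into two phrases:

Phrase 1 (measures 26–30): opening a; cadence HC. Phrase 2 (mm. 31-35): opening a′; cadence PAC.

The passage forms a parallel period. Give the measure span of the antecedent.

measures 26–30

The antecedent is the phrase ending with the weaker cadence (half cadence, phrase 1) and the consequent the one ending more conclusively (perfect authentic cadence, phrase 2); the antecedent is bars 26–30.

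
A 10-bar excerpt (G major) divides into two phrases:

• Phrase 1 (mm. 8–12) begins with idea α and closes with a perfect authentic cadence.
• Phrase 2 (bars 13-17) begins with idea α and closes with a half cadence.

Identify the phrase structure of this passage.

The second phrase closes with a half cadence, which is not stronger than the first phrase's perfect authentic cadence; without a weak→strong cadential pair there is no antecedent–consequent relationship, so this is a phrase group rather than a period.

phrase group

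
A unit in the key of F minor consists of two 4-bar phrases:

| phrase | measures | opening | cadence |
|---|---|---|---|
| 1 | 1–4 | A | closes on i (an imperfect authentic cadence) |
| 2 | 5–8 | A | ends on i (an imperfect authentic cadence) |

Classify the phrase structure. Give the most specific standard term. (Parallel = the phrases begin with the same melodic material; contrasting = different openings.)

Both phrases have the same opening (A) and the same cadence (imperfect authentic cadence): the second is a restatement, not a consequent, so this is a repeated phrase rather than a period.

repeated phrase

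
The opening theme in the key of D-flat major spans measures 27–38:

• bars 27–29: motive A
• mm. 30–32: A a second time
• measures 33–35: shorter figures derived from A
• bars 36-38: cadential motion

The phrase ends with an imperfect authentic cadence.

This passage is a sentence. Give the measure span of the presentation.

measures 27–32

The presentation of a sentence is the basic idea (mm. 27–29) plus its repetition (mm. 30–32); the presentation is therefore bars 27–32.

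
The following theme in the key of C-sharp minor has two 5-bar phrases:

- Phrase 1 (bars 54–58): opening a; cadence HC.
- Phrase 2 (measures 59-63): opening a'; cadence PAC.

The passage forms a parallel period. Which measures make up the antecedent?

The phrase ending with the weaker cadence (half cadence) is the antecedent; the one ending more conclusively (perfect authentic cadence) is the consequent. The antecedent is measures 54–58.

measures 54–58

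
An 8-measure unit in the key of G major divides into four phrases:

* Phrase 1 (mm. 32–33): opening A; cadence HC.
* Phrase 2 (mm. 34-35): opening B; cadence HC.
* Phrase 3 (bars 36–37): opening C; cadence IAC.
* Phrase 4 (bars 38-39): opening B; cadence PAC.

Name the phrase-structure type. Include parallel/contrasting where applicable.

contrasting double period

Four phrases in two halves: the first half (mm. 32–35) ends with a half cadence, the second (bars 36-39) with a perfect authentic cadence — a large antecedent–consequent pair, i.e. a double period.
Phrase 3 begins with different material from phrase 1, making it contrasting.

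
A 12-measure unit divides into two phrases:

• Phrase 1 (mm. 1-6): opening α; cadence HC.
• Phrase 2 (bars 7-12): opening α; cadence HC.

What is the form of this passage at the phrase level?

repeated phrase

Both phrases have the same opening (α) and the same cadence (half cadence): the second is a restatement, not a consequent, so this is a repeated phrase rather than a period.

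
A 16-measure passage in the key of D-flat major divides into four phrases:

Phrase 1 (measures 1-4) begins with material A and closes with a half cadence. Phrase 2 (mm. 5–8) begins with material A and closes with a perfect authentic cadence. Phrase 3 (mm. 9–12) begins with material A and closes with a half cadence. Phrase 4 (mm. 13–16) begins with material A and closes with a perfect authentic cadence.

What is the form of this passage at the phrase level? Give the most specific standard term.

repeated period

The cadence pattern HC–PAC–HC–PAC is weak–strong twice, and phrases 3–4 restate phrases 1–2: a period heard twice, not a double period (which would end weakly at phrase 2).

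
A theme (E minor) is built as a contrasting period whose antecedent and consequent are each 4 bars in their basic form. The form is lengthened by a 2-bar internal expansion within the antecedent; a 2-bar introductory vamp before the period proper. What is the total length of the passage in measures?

12 measures

Basic contrasting period: 4 + 4 = 8 bars.
8 (basic form) + 2 (internal expansion) + 2 (introduction) = 12.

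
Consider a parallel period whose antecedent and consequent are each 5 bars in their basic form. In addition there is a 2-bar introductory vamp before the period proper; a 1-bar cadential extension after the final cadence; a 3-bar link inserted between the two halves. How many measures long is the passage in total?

Basic parallel period: 5 + 5 = 10 bars.
10 (basic form) + 2 (introduction) + 1 (cadential extension) + 3 (link) = 16.

16 measures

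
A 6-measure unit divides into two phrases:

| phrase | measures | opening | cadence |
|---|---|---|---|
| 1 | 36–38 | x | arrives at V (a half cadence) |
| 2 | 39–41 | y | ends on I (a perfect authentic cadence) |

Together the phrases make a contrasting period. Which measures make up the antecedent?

measures 36–38

The phrase ending with the weaker cadence (half cadence) is the antecedent; the one ending more conclusively (perfect authentic cadence) is the consequent. The antecedent is measures 36–38.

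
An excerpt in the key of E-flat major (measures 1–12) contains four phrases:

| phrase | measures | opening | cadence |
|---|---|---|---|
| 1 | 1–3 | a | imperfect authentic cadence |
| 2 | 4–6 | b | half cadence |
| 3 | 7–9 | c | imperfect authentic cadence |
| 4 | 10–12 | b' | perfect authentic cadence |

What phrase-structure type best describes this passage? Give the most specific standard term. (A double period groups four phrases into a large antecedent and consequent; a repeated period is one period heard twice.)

contrasting double period

Four phrases in two halves: the first half (mm. 1–6) ends with a half cadence, the second (bars 7–12) with a perfect authentic cadence — a large antecedent–consequent pair, i.e. a double period.
Phrase 3 begins with different material from phrase 1, making it contrasting.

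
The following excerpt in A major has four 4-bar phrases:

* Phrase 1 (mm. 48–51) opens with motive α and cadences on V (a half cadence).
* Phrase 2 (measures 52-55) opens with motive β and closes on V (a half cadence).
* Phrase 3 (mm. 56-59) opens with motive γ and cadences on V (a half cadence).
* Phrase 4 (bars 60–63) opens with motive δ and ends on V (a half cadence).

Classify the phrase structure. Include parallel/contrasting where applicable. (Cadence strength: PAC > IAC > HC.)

Phrase 4 ends with a half cadence, no stronger than phrase 2's half cadence, so the four phrases do not form a double period; nor do phrases 3–4 duplicate 1–2, so it is not a repeated period. With no phrase reaching a conclusive cadence, the passage is a phrase group.

phrase group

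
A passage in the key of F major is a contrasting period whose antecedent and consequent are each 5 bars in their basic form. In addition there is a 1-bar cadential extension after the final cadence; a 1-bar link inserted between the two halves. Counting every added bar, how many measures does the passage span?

Basic contrasting period: 5 + 5 = 10 bars.
10 (basic form) + 1 (cadential extension) + 1 (link) = 12.

12 measures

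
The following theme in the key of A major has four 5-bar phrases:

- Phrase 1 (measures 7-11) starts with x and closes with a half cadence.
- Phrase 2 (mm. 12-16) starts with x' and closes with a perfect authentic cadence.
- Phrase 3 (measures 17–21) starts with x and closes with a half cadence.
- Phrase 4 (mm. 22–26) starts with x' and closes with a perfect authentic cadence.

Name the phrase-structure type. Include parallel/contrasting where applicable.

The cadence pattern HC–PAC–HC–PAC is weak–strong twice, and phrases 3–4 restate phrases 1–2: a period heard twice, not a double period (which would end weakly at phrase 2).

repeated period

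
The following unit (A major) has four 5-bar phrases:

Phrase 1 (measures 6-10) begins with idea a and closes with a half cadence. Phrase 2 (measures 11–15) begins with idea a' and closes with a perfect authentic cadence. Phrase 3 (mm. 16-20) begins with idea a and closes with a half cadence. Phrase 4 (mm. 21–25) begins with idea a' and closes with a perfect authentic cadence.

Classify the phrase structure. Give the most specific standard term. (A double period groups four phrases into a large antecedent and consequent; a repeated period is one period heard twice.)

repeated period

The cadence pattern HC–PAC–HC–PAC is weak–strong twice, and phrases 3–4 restate phrases 1–2: a period heard twice, not a double period (which would end weakly at phrase 2).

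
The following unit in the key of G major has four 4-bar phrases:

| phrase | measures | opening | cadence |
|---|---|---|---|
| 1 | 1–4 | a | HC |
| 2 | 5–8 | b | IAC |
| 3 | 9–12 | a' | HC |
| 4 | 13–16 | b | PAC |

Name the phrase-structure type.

Four phrases in two halves: the first half (bars 1–8) ends with an imperfect authentic cadence, the second (bars 9–16) with a perfect authentic cadence — a large antecedent–consequent pair, i.e. a double period.
Phrase 3 begins with the same material as phrase 1, making it parallel.

parallel double period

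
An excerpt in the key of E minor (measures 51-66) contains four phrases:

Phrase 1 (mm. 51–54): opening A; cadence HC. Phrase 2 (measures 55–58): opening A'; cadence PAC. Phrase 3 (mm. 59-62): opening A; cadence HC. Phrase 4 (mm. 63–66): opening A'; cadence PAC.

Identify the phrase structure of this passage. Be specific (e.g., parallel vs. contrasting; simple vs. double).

The cadence pattern HC–PAC–HC–PAC is weak–strong twice, and phrases 3–4 restate phrases 1–2: a period heard twice, not a double period (which would end weakly at phrase 2).

repeated period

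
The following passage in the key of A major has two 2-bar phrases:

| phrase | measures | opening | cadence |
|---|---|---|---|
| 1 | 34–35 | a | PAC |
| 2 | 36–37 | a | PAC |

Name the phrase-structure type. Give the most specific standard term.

Both phrases have the same opening (a) and the same cadence (perfect authentic cadence): the second is a restatement, not a consequent, so this is a repeated phrase rather than a period.

repeated phrase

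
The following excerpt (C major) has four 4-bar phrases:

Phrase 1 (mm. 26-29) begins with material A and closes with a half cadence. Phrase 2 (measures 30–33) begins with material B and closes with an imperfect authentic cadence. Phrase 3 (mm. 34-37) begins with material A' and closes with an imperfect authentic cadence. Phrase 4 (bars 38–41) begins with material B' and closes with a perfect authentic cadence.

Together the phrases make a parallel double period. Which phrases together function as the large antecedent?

phrases 1 and 2

In a double period the first pair of phrases (ending imperfect authentic cadence) is the large antecedent and the second pair (ending perfect authentic cadence) is the large consequent; the antecedent is phrases 1 and 2.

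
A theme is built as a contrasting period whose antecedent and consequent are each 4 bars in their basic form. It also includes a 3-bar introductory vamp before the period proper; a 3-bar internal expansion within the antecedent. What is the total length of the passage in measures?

14 measures

Basic contrasting period: 4 + 4 = 8 bars.
8 (basic form) + 3 (introduction) + 3 (internal expansion) = 14.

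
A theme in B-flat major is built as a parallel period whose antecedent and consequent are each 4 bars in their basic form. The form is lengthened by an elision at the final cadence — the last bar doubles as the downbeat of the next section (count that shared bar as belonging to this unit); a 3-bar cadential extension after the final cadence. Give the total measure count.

11 measures

Basic parallel period: 4 + 4 = 8 bars.
8 (basic form) + 3 (cadential extension) = 11.
The elision shares a bar with the next section but does not change this unit's count.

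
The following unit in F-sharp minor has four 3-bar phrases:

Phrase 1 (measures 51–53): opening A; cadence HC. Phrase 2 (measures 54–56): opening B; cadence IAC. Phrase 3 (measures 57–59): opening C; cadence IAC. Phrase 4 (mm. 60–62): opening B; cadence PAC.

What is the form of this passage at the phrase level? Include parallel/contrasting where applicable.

contrasting double period

Four phrases in two halves: the first half (mm. 51-56) ends with an imperfect authentic cadence, the second (mm. 57–62) with a perfect authentic cadence — a large antecedent–consequent pair, i.e. a double period.
Phrase 3 begins with different material from phrase 1, making it contrasting.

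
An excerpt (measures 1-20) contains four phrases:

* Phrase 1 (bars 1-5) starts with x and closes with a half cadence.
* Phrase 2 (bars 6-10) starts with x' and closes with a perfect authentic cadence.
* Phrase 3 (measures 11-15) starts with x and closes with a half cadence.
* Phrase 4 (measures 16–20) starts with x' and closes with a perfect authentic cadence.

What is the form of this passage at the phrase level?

The cadence pattern HC–PAC–HC–PAC is weak–strong twice, and phrases 3–4 restate phrases 1–2: a period heard twice, not a double period (which would end weakly at phrase 2).

repeated period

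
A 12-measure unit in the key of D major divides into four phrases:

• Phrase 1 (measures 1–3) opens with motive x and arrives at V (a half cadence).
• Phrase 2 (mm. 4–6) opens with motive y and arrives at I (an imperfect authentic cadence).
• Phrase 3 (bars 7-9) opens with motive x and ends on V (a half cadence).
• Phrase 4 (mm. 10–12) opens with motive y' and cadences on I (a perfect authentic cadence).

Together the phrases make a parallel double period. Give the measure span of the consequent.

In a double period the first pair of phrases (ending imperfect authentic cadence) is the large antecedent and the second pair (ending perfect authentic cadence) is the large consequent; the consequent is measures 7–12.

measures 7–12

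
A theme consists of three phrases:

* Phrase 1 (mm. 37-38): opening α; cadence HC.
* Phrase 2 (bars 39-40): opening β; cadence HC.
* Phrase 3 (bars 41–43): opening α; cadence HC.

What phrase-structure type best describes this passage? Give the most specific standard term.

phrase group

The final phrase closes with a half cadence, which is not stronger than the preceding half cadence; the 3 phrases lack an overall antecedent–consequent design and so form a phrase group.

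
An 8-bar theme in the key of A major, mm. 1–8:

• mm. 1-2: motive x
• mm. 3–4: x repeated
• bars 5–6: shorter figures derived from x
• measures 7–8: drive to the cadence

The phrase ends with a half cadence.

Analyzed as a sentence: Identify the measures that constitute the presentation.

measures 1–4

The presentation of a sentence is the basic idea (mm. 1–2) plus its repetition (measures 3–4); the presentation is therefore mm. 1–4.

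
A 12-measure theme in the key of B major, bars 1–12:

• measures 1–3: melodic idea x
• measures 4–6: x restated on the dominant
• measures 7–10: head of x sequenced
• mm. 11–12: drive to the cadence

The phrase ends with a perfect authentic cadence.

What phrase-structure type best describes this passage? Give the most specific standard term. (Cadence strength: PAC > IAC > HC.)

sentence

Basic idea (mm. 1–3) + its repetition (mm. 4–6) form the presentation; fragmentation and cadence (mm. 7-12) form the continuation — the 12-bar whole is a sentence.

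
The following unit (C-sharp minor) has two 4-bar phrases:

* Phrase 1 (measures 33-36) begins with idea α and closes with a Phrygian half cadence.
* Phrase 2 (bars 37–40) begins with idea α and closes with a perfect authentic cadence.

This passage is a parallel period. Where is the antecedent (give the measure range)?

The antecedent is the phrase ending with the weaker cadence (Phrygian half cadence, phrase 1) and the consequent the one ending more conclusively (perfect authentic cadence, phrase 2); the antecedent is measures 33–36.

measures 33–36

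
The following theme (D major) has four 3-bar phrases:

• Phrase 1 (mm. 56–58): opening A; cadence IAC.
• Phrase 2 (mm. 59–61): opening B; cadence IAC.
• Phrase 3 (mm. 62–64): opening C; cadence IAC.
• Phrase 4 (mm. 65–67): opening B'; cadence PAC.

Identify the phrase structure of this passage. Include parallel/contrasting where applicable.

Four phrases in two halves: the first half (mm. 56–61) ends with an imperfect authentic cadence, the second (measures 62–67) with a perfect authentic cadence — a large antecedent–consequent pair, i.e. a double period.
Phrase 3 begins with different material from phrase 1, making it contrasting.

contrasting double period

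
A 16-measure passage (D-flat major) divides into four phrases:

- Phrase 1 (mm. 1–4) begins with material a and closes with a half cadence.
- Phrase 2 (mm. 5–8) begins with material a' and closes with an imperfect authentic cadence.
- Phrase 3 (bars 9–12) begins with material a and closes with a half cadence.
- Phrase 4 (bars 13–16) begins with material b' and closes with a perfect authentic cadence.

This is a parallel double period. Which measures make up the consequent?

measures 9–16

In a double period the first pair of phrases (ending imperfect authentic cadence) is the large antecedent and the second pair (ending perfect authentic cadence) is the large consequent; the consequent is measures 9–16.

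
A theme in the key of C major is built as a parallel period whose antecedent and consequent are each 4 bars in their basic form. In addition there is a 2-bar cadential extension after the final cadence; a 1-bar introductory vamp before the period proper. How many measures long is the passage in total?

Basic parallel period: 4 + 4 = 8 bars.
8 (basic form) + 2 (cadential extension) + 1 (introduction) = 11.

11 measures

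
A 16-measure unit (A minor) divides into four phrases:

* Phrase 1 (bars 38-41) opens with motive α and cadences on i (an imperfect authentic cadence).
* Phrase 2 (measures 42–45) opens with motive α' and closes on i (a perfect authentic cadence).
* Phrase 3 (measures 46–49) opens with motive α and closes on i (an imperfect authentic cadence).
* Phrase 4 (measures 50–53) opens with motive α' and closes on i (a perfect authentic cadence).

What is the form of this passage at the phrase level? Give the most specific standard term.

The cadence pattern IAC–PAC–IAC–PAC is weak–strong twice, and phrases 3–4 restate phrases 1–2: a period heard twice, not a double period (which would end weakly at phrase 2).

repeated period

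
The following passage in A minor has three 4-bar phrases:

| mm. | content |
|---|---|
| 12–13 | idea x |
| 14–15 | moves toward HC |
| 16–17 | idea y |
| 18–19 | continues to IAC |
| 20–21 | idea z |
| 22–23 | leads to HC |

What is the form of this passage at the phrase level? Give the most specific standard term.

phrase group

The final phrase closes with a half cadence, which is not stronger than the preceding imperfect authentic cadence; the 3 phrases lack an overall antecedent–consequent design and so form a phrase group.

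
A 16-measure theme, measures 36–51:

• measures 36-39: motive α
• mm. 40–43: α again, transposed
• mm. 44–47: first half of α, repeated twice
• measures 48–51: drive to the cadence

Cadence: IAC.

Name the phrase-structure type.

sentence

Basic idea (bars 36–39) + its repetition (bars 40–43) form the presentation; fragmentation and cadence (bars 44-51) form the continuation — the 16-bar whole is a sentence.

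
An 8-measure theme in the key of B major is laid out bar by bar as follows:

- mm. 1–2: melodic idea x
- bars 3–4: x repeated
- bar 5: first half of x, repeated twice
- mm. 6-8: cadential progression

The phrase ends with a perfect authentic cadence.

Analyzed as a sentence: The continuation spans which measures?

measures 5–8

After the presentation (bars 1–4), the continuation covers the fragmentation through the cadence: mm. 5–8.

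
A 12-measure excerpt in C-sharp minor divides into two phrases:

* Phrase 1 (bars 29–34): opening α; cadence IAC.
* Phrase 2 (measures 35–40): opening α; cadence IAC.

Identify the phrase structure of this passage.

repeated phrase

Both phrases have the same opening (α) and the same cadence (imperfect authentic cadence): the second is a restatement, not a consequent, so this is a repeated phrase rather than a period.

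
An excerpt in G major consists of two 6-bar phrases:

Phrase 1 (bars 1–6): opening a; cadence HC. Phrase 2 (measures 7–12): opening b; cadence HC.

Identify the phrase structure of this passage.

phrase group

The second phrase closes with a half cadence, which is not stronger than the first phrase's half cadence; without a weak→strong cadential pair there is no antecedent–consequent relationship, so this is a phrase group rather than a period.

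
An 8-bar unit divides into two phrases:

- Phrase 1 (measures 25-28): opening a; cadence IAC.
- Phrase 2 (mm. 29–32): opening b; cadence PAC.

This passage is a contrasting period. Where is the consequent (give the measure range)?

measures 29–32

The antecedent is the phrase ending with the weaker cadence (imperfect authentic cadence, phrase 1) and the consequent the one ending more conclusively (perfect authentic cadence, phrase 2); the consequent is mm. 29–32.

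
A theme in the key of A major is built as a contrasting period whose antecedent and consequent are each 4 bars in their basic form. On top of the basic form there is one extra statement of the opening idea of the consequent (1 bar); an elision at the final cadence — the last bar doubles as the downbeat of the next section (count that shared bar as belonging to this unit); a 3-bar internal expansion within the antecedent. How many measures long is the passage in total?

Basic contrasting period: 4 + 4 = 8 bars.
8 (basic form) + 1 (extra statement) + 3 (internal expansion) = 12.
The elision shares a bar with the next section but does not change this unit's count.

12 measures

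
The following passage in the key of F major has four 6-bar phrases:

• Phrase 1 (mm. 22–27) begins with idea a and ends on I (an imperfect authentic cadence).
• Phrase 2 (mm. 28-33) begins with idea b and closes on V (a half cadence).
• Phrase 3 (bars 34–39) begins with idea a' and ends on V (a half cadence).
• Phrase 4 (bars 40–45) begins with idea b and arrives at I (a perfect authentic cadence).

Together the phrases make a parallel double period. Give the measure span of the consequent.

measures 34–45

In a double period the first pair of phrases (ending half cadence) is the large antecedent and the second pair (ending perfect authentic cadence) is the large consequent; the consequent is measures 34–45.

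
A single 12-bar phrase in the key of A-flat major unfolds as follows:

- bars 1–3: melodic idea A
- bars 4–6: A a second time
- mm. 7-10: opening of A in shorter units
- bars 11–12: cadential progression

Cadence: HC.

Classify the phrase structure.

sentence

Basic idea (measures 1–3) + its repetition (mm. 4–6) form the presentation; fragmentation and cadence (mm. 7-12) form the continuation — the 12-bar whole is a sentence.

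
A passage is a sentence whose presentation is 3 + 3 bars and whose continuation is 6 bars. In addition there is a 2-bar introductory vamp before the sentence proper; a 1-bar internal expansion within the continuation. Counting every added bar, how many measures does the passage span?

Basic sentence: 3 + 3 + 6 = 12 bars.
12 (basic form) + 2 (introduction) + 1 (internal expansion) = 15.

15 measures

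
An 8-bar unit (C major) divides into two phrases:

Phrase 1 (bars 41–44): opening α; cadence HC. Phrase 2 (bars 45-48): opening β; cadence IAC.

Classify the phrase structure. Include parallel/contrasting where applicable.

Phrase 1 ends with a half cadence (weaker) and phrase 2 with an imperfect authentic cadence (stronger): antecedent + consequent = a period.
The two phrases open with different material (α / β), so the period is contrasting.

contrasting period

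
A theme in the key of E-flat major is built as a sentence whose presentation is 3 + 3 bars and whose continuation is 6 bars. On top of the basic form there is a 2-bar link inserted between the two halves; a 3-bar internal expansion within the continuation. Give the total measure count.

17 measures

Basic sentence: 3 + 3 + 6 = 12 bars.
12 (basic form) + 2 (link) + 3 (internal expansion) = 17.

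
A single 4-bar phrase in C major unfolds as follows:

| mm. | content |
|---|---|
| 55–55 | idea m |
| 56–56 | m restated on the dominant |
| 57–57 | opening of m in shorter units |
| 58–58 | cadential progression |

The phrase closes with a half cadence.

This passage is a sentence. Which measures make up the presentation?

The presentation of a sentence is the basic idea (m. 55) plus its repetition (m. 56); the presentation is therefore mm. 55–56.

measures 55–56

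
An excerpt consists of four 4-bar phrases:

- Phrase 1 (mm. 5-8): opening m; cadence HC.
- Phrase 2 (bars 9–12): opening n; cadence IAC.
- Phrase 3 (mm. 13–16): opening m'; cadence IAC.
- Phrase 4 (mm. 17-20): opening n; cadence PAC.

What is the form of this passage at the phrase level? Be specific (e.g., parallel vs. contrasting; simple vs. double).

parallel double period

Four phrases in two halves: the first half (measures 5–12) ends with an imperfect authentic cadence, the second (mm. 13-20) with a perfect authentic cadence — a large antecedent–consequent pair, i.e. a double period.
Phrase 3 begins with the same material as phrase 1, making it parallel.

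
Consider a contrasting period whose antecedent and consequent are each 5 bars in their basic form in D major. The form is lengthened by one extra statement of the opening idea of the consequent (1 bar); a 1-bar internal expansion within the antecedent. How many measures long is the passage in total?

Basic contrasting period: 5 + 5 = 10 bars.
10 (basic form) + 1 (extra statement) + 1 (internal expansion) = 12.

12 measures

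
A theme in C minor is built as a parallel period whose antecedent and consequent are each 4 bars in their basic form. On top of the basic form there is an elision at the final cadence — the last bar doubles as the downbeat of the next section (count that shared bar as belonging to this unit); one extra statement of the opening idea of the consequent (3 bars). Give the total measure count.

11 measures

Basic parallel period: 4 + 4 = 8 bars.
8 (basic form) + 3 (extra statement) = 11.
The elision shares a bar with the next section but does not change this unit's count.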